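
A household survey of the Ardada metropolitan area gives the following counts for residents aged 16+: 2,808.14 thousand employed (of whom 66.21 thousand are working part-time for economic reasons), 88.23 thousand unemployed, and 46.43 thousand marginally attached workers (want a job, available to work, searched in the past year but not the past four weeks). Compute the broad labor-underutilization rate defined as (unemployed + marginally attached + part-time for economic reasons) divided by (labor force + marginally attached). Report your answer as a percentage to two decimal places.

Broad underutilization rate ≈ 6.83%.

Labor force = 2,808.14 + 88.23 = 2,896.37 thousand.
Numerator = 88.23 + 46.43 + 66.21 = 200.87 thousand.
Denominator = 2,896.37 + 46.43 = 2,942.80 thousand.
Broad rate = 200.87 / 2,942.80 = 6.83%.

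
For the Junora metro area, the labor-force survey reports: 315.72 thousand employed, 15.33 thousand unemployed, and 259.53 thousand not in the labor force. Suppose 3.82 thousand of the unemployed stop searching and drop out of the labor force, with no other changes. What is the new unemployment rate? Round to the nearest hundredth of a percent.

Initially, labor force = 315.72 + 15.33 = 331.05 thousand, so u = 15.33/331.05 = 4.63%.
After the change, unemployed and labor force both fall by 3.82 → E = 315.72, U = 11.51, labor force = 327.23 thousand.
New unemployment rate = 11.51 / 327.23 = 3.52%.

New unemployment rate ≈ 3.52%.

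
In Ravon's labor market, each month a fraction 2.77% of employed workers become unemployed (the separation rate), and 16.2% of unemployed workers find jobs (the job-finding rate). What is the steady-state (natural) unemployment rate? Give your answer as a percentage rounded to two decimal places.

At steady state the flows balance: s·E = f·U, so U/(E+U) = s/(s+f).
u* = 2.77 / (2.77 + 16.2) = 2.77 / 18.97 = 14.60%.

Steady-state unemployment rate ≈ 14.60%.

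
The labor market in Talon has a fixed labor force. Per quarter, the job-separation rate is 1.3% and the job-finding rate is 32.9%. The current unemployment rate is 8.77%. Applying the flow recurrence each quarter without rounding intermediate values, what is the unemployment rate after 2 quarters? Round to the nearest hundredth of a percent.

Unemployment rate after two quarters ≈ 5.95%.

With a fixed labor force, u_{t+1} = u_t + s·(1−u_t) − f·u_t = u_t·(1−s−f) + s.
Here 1−s−f = 0.658 and s = 0.013.
u_1 = 0.087700 × 0.658 + 0.013 = 0.070707.
u_2 = 0.070707 × 0.658 + 0.013 = 0.059525.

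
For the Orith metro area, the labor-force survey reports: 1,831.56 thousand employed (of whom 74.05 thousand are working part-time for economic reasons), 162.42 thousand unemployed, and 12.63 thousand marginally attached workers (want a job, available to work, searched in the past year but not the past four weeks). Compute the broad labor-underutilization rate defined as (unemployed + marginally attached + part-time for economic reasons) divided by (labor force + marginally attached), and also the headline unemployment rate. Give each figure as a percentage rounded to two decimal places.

Labor force = 1,831.56 + 162.42 = 1,993.98 thousand.
Numerator = 162.42 + 12.63 + 74.05 = 249.10 thousand.
Denominator = 1,993.98 + 12.63 = 2,006.61 thousand.
Broad rate = 249.10 / 2,006.61 = 12.41%.
Headline unemployment rate = 162.42 / 1,993.98 = 8.15%.

Broad underutilization rate ≈ 12.41%; headline unemployment rate ≈ 8.15%.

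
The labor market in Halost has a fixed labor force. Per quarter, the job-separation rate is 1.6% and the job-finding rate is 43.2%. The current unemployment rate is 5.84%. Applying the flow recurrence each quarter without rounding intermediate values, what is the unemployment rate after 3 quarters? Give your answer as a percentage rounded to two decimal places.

Unemployment rate after three quarters ≈ 3.95%.

With a fixed labor force, u_{t+1} = u_t + s·(1−u_t) − f·u_t = u_t·(1−s−f) + s.
Here 1−s−f = 0.552 and s = 0.016.
u_1 = 0.058400 × 0.552 + 0.016 = 0.048237.
u_2 = 0.048237 × 0.552 + 0.016 = 0.042627.
u_3 = 0.042627 × 0.552 + 0.016 = 0.039530.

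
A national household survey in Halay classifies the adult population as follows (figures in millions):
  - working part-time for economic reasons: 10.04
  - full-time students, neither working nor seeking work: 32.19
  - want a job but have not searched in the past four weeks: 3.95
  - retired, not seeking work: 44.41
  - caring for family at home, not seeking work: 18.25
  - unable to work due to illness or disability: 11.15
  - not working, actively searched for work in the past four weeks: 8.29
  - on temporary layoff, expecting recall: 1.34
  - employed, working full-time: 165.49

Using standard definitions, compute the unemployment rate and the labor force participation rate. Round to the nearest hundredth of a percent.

Unemployment rate ≈ 5.20%; labor force participation rate ≈ 62.74%.

Employed = 10.04 + 165.49 = 175.53 million (anyone who worked, including part-time for economic reasons, counts as employed).
Unemployed = 8.29 + 1.34 = 9.63 million (jobless and actively searching, or on temporary layoff).
Labor force = 175.53 + 9.63 = 185.16 million.
Not in labor force = 32.19 + 3.95 + 44.41 + 18.25 + 11.15 = 109.95 million (those not working and not actively searching are outside the labor force — including those who want a job but have given up searching).
Civilian working-age population = 185.16 + 109.95 = 295.11 million.
Unemployment rate = 9.63 / 185.16 = 5.20%.
Labor force participation rate = 185.16 / 295.11 = 62.74%.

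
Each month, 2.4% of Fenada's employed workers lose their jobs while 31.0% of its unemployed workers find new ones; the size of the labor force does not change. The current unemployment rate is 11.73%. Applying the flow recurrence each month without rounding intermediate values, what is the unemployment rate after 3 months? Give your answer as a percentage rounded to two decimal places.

With a fixed labor force, u_{t+1} = u_t + s·(1−u_t) − f·u_t = u_t·(1−s−f) + s.
Here 1−s−f = 0.666 and s = 0.024.
u_1 = 0.117300 × 0.666 + 0.024 = 0.102122.
u_2 = 0.102122 × 0.666 + 0.024 = 0.092013.
u_3 = 0.092013 × 0.666 + 0.024 = 0.085281.

Unemployment rate after three months ≈ 8.53%.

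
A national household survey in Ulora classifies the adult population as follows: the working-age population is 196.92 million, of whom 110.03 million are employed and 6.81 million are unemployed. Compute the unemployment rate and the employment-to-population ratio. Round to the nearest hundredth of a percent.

Labor force = employed + unemployed = 110.03 + 6.81 = 116.84 million.
Unemployment rate = 6.81 / 116.84 = 5.83%.
Employment-population ratio = 110.03 / 196.92 = 55.88%.

Unemployment rate ≈ 5.83%; employment-population ratio ≈ 55.88%.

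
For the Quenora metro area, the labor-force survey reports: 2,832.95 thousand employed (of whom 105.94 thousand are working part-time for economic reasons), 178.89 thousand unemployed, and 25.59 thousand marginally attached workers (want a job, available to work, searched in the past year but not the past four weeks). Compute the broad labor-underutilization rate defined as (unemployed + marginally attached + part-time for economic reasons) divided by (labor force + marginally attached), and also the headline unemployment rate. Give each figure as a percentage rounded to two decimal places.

Broad underutilization rate ≈ 10.22%; headline unemployment rate ≈ 5.94%.

Labor force = 2,832.95 + 178.89 = 3,011.84 thousand.
Numerator = 178.89 + 25.59 + 105.94 = 310.42 thousand.
Denominator = 3,011.84 + 25.59 = 3,037.43 thousand.
Broad rate = 310.42 / 3,037.43 = 10.22%.
Headline unemployment rate = 178.89 / 3,011.84 = 5.94%.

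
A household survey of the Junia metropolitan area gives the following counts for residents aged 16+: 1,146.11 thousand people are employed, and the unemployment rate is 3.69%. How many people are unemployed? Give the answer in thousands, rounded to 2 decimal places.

Let U be the number unemployed. The labor force is E + U, and U/(E+U) = 0.0369.
So U = 0.0369 × 1,146.11 / (1 − 0.0369) = 42.2915 / 0.9631 ≈ 43.91 thousand.

About 43.91 thousand are unemployed.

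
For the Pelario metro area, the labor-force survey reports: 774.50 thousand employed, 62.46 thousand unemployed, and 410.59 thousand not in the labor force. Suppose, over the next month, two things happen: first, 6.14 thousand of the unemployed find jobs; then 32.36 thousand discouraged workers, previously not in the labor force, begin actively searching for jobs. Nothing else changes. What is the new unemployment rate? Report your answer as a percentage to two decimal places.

Initially, labor force = 774.50 + 62.46 = 836.96 thousand, so u = 62.46/836.96 = 7.46%.
After the first change, unemployed falls and employed rises by 6.14; labor force unchanged → E = 780.64, U = 56.32, labor force = 836.96 thousand.
After the second change, unemployed and labor force both rise by 32.36 → E = 780.64, U = 88.68, labor force = 869.32 thousand.
New unemployment rate = 88.68 / 869.32 = 10.20%.

New unemployment rate ≈ 10.20%.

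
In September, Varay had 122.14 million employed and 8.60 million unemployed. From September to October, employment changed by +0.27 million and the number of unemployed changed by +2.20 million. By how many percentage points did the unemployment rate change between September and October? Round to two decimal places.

September: labor force = 122.14 + 8.60 = 130.74; u = 8.60/130.74 = 6.58%.
October: labor force = 122.41 + 10.80 = 133.21; u = 10.80/133.21 = 8.11%.
Change = 8.11% − 6.58% = +1.53 pp.

The unemployment rate changed by +1.53 percentage points.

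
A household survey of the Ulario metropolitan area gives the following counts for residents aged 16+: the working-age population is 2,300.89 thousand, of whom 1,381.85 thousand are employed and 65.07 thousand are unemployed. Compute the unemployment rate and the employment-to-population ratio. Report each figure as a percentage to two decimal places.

Labor force = employed + unemployed = 1,381.85 + 65.07 = 1,446.92 thousand.
Unemployment rate = 65.07 / 1,446.92 = 4.50%.
Employment-population ratio = 1,381.85 / 2,300.89 = 60.06%.

Unemployment rate ≈ 4.50%; employment-population ratio ≈ 60.06%.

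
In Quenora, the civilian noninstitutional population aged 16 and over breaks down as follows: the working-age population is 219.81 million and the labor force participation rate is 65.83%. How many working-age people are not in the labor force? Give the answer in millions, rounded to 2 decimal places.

Share not in the labor force = 1 − 0.6583 = 0.3417.
Not in labor force = 0.3417 × 219.81 ≈ 75.11 million.

About 75.11 million are not in the labor force.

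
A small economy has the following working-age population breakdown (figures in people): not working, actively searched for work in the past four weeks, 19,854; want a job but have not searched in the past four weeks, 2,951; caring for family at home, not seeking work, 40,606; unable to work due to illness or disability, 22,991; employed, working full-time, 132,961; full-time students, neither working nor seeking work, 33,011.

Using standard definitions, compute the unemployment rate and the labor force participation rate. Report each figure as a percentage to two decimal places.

Unemployment rate ≈ 12.99%; labor force participation rate ≈ 60.55%.

Employed = 132,961.
Unemployed = 19,854.
Labor force = 132,961 + 19,854 = 152,815.
Not in labor force = 2,951 + 40,606 + 22,991 + 33,011 = 99,559 (those not working and not actively searching are outside the labor force — including those who want a job but have given up searching).
Civilian working-age population = 152,815 + 99,559 = 252,374.
Unemployment rate = 19,854 / 152,815 = 12.99%.
Labor force participation rate = 152,815 / 252,374 = 60.55%.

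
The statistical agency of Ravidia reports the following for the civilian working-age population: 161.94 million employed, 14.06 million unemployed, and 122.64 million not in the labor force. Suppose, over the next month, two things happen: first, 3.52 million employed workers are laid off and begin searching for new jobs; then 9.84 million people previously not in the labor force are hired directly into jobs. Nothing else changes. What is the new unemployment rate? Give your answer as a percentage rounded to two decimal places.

New unemployment rate ≈ 9.46%.

Initially, labor force = 161.94 + 14.06 = 176.00 million, so u = 14.06/176.00 = 7.99%.
After the first change, employed falls and unemployed rises by 3.52; labor force unchanged → E = 158.42, U = 17.58, labor force = 176.00 million.
After the second change, employed and labor force both rise by 9.84; unemployed unchanged → E = 168.26, U = 17.58, labor force = 185.84 million.
New unemployment rate = 17.58 / 185.84 = 9.46%.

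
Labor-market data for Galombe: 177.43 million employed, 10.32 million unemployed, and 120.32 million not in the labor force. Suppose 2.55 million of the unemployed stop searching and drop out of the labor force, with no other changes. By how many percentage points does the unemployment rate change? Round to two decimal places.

The unemployment rate changes by −1.30 percentage points.

Initially, labor force = 177.43 + 10.32 = 187.75 million, so u = 10.32/187.75 = 5.50%.
After the change, unemployed and labor force both fall by 2.55 → E = 177.43, U = 7.77, labor force = 185.20 million.
New unemployment rate = 7.77 / 185.20 = 4.20%.
Change = 4.20% − 5.50% = −1.30 percentage points.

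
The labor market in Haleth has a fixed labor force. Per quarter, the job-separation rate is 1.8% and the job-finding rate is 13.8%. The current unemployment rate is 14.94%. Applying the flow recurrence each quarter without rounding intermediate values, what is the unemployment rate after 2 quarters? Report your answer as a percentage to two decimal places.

With a fixed labor force, u_{t+1} = u_t + s·(1−u_t) − f·u_t = u_t·(1−s−f) + s.
Here 1−s−f = 0.844 and s = 0.018.
u_1 = 0.149400 × 0.844 + 0.018 = 0.144094.
u_2 = 0.144094 × 0.844 + 0.018 = 0.139615.

Unemployment rate after two quarters ≈ 13.96%.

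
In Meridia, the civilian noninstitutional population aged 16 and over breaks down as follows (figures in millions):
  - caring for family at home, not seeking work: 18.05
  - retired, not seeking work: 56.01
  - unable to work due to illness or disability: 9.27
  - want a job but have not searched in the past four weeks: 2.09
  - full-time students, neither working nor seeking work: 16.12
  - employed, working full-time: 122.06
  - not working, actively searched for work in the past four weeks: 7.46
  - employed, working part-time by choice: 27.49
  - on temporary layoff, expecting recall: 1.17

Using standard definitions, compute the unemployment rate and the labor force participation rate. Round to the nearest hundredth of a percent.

Employed = 122.06 + 27.49 = 149.55 million.
Unemployed = 7.46 + 1.17 = 8.63 million (jobless and actively searching, or on temporary layoff).
Labor force = 149.55 + 8.63 = 158.18 million.
Not in labor force = 18.05 + 56.01 + 9.27 + 2.09 + 16.12 = 101.54 million (those not working and not actively searching are outside the labor force — including those who want a job but have given up searching).
Civilian working-age population = 158.18 + 101.54 = 259.72 million.
Unemployment rate = 8.63 / 158.18 = 5.46%.
Labor force participation rate = 158.18 / 259.72 = 60.90%.

Unemployment rate ≈ 5.46%; labor force participation rate ≈ 60.90%.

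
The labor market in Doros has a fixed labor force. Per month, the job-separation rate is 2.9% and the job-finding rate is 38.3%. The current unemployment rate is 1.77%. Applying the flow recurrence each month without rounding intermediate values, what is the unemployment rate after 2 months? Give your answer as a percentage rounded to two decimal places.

With a fixed labor force, u_{t+1} = u_t + s·(1−u_t) − f·u_t = u_t·(1−s−f) + s.
Here 1−s−f = 0.588 and s = 0.029.
u_1 = 0.017700 × 0.588 + 0.029 = 0.039408.
u_2 = 0.039408 × 0.588 + 0.029 = 0.052172.

Unemployment rate after two months ≈ 5.22%.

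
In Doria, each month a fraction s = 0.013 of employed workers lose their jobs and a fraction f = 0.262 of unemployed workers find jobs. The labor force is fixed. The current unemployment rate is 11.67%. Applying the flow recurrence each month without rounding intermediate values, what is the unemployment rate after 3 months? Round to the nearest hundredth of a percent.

Unemployment rate after three months ≈ 7.37%.

With a fixed labor force, u_{t+1} = u_t + s·(1−u_t) − f·u_t = u_t·(1−s−f) + s.
Here 1−s−f = 0.725 and s = 0.013.
u_1 = 0.116700 × 0.725 + 0.013 = 0.097607.
u_2 = 0.097607 × 0.725 + 0.013 = 0.083765.
u_3 = 0.083765 × 0.725 + 0.013 = 0.073730.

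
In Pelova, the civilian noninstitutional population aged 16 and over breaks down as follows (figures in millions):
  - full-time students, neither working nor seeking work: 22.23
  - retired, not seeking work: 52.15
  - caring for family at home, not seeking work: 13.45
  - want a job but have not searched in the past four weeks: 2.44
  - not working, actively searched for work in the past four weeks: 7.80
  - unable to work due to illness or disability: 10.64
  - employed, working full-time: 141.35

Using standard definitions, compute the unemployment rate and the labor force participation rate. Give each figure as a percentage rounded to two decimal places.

Unemployment rate ≈ 5.23%; labor force participation rate ≈ 59.65%.

Employed = 141.35 million.
Unemployed = 7.80 million.
Labor force = 141.35 + 7.80 = 149.15 million.
Not in labor force = 22.23 + 52.15 + 13.45 + 2.44 + 10.64 = 100.91 million (those not working and not actively searching are outside the labor force — including those who want a job but have given up searching).
Civilian working-age population = 149.15 + 100.91 = 250.06 million.
Unemployment rate = 7.80 / 149.15 = 5.23%.
Labor force participation rate = 149.15 / 250.06 = 59.65%.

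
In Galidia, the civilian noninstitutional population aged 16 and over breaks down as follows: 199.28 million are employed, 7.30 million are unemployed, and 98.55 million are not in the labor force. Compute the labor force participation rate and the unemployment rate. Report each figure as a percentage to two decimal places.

Labor force = employed + unemployed = 199.28 + 7.30 = 206.58 million.
Working-age population = 206.58 + 98.55 = 305.13 million.
Unemployment rate = 7.30 / 206.58 = 3.53%.
Labor force participation rate = 206.58 / 305.13 = 67.70%.

Labor force participation rate ≈ 67.70%; unemployment rate ≈ 3.53%.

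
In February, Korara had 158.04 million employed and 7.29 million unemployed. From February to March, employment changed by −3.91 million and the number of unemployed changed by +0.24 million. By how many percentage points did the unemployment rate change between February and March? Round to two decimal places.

The unemployment rate changed by +0.25 percentage points.

February: labor force = 158.04 + 7.29 = 165.33; u = 7.29/165.33 = 4.41%.
March: labor force = 154.13 + 7.53 = 161.66; u = 7.53/161.66 = 4.66%.
Change = 4.66% − 4.41% = +0.25 pp.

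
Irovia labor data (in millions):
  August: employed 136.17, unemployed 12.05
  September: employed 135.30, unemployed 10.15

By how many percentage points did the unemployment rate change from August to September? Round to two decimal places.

August: labor force = 136.17 + 12.05 = 148.22; u = 12.05/148.22 = 8.13%.
September: labor force = 135.30 + 10.15 = 145.45; u = 10.15/145.45 = 6.98%.
Change = 6.98% − 8.13% = −1.15 pp.

The unemployment rate changed by −1.15 percentage points.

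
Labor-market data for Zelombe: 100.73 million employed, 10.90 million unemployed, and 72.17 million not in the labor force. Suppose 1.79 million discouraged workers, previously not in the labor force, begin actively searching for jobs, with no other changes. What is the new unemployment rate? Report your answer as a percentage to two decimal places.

Initially, labor force = 100.73 + 10.90 = 111.63 million, so u = 10.90/111.63 = 9.76%.
After the change, unemployed and labor force both rise by 1.79 → E = 100.73, U = 12.69, labor force = 113.42 million.
New unemployment rate = 12.69 / 113.42 = 11.19%.

New unemployment rate ≈ 11.19%.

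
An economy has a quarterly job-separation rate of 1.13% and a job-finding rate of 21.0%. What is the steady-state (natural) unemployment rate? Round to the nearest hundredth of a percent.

Steady-state unemployment rate ≈ 5.11%.

At steady state the flows balance: s·E = f·U, so U/(E+U) = s/(s+f).
u* = 1.13 / (1.13 + 21.0) = 1.13 / 22.13 = 5.11%.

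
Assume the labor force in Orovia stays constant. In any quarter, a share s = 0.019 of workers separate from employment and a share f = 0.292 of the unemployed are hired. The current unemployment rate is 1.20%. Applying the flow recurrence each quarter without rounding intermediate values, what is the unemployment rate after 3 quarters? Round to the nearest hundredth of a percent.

Unemployment rate after three quarters ≈ 4.50%.

With a fixed labor force, u_{t+1} = u_t + s·(1−u_t) − f·u_t = u_t·(1−s−f) + s.
Here 1−s−f = 0.689 and s = 0.019.
u_1 = 0.012000 × 0.689 + 0.019 = 0.027268.
u_2 = 0.027268 × 0.689 + 0.019 = 0.037788.
u_3 = 0.037788 × 0.689 + 0.019 = 0.045036.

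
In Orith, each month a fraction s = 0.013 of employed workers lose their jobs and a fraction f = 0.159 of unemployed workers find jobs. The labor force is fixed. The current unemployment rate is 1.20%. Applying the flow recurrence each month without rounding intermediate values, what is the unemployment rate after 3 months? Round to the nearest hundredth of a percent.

Unemployment rate after three months ≈ 3.95%.

With a fixed labor force, u_{t+1} = u_t + s·(1−u_t) − f·u_t = u_t·(1−s−f) + s.
Here 1−s−f = 0.828 and s = 0.013.
u_1 = 0.012000 × 0.828 + 0.013 = 0.022936.
u_2 = 0.022936 × 0.828 + 0.013 = 0.031991.
u_3 = 0.031991 × 0.828 + 0.013 = 0.039489.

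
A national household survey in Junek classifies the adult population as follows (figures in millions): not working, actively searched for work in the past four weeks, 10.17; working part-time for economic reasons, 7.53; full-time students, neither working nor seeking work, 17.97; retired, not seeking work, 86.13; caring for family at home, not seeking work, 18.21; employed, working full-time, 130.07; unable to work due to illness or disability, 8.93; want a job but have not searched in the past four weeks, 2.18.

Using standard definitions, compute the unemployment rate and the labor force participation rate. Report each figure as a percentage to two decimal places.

Unemployment rate ≈ 6.88%; labor force participation rate ≈ 52.55%.

Employed = 7.53 + 130.07 = 137.60 million (anyone who worked, including part-time for economic reasons, counts as employed).
Unemployed = 10.17 million.
Labor force = 137.60 + 10.17 = 147.77 million.
Not in labor force = 17.97 + 86.13 + 18.21 + 8.93 + 2.18 = 133.42 million (those not working and not actively searching are outside the labor force — including those who want a job but have given up searching).
Civilian working-age population = 147.77 + 133.42 = 281.19 million.
Unemployment rate = 10.17 / 147.77 = 6.88%.
Labor force participation rate = 147.77 / 281.19 = 52.55%.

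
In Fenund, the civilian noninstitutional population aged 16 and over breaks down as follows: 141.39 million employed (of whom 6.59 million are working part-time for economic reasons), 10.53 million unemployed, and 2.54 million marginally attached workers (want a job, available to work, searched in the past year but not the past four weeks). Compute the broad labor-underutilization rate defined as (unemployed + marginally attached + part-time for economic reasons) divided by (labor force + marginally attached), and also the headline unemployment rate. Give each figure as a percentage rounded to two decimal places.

Labor force = 141.39 + 10.53 = 151.92 million.
Numerator = 10.53 + 2.54 + 6.59 = 19.66 million.
Denominator = 151.92 + 2.54 = 154.46 million.
Broad rate = 19.66 / 154.46 = 12.73%.
Headline unemployment rate = 10.53 / 151.92 = 6.93%.

Broad underutilization rate ≈ 12.73%; headline unemployment rate ≈ 6.93%.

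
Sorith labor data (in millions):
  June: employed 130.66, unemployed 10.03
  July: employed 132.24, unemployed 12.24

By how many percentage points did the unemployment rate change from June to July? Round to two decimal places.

The unemployment rate changed by +1.34 percentage points.

June: labor force = 130.66 + 10.03 = 140.69; u = 10.03/140.69 = 7.13%.
July: labor force = 132.24 + 12.24 = 144.48; u = 12.24/144.48 = 8.47%.
Change = 8.47% − 7.13% = +1.34 pp.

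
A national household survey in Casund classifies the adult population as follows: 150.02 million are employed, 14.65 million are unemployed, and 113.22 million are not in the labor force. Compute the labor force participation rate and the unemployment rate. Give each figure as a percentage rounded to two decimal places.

Labor force participation rate ≈ 59.26%; unemployment rate ≈ 8.90%.

Labor force = employed + unemployed = 150.02 + 14.65 = 164.67 million.
Working-age population = 164.67 + 113.22 = 277.89 million.
Unemployment rate = 14.65 / 164.67 = 8.90%.
Labor force participation rate = 164.67 / 277.89 = 59.26%.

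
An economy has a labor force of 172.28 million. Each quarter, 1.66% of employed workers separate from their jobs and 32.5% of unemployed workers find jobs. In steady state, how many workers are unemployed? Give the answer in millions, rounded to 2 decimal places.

About 8.37 million are unemployed in steady state.

Steady-state unemployment rate u* = s/(s+f) = 1.66/(1.66+32.5) = 0.048595.
Unemployed = u* × labor force = 0.048595 × 172.28 ≈ 8.37 million.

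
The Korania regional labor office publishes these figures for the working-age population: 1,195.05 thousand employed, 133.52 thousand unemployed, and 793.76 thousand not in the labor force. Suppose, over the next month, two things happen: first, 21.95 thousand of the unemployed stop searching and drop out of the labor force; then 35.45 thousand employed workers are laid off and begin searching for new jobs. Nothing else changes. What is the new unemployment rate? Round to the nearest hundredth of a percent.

Initially, labor force = 1,195.05 + 133.52 = 1,328.57 thousand, so u = 133.52/1,328.57 = 10.05%.
After the first change, unemployed and labor force both fall by 21.95 → E = 1,195.05, U = 111.57, labor force = 1,306.62 thousand.
After the second change, employed falls and unemployed rises by 35.45; labor force unchanged → E = 1,159.60, U = 147.02, labor force = 1,306.62 thousand.
New unemployment rate = 147.02 / 1,306.62 = 11.25%.

New unemployment rate ≈ 11.25%.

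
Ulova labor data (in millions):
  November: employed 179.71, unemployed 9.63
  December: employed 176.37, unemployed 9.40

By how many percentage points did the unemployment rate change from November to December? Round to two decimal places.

The unemployment rate changed by −0.03 percentage points.

November: labor force = 179.71 + 9.63 = 189.34; u = 9.63/189.34 = 5.09%.
December: labor force = 176.37 + 9.40 = 185.77; u = 9.40/185.77 = 5.06%.
Change = 5.06% − 5.09% = −0.03 pp.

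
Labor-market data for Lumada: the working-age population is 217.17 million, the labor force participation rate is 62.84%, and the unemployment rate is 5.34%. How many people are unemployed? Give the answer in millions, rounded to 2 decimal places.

Labor force = 0.6284 × 217.17 = 136.47 million.
Unemployed = 0.0534 × 136.47 ≈ 7.29 million.

About 7.29 million are unemployed.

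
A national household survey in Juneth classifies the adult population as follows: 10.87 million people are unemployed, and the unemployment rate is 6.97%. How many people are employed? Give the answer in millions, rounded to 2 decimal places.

Labor force = U / u = 10.87 / 0.0697 ≈ 155.95 million.
Employed = labor force − unemployed = 155.95 − 10.87 = 145.08 million.

About 145.08 million are employed.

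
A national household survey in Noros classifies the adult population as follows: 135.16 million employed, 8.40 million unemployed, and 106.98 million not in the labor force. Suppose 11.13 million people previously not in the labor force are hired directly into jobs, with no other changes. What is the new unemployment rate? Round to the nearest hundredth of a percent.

New unemployment rate ≈ 5.43%.

Initially, labor force = 135.16 + 8.40 = 143.56 million, so u = 8.40/143.56 = 5.85%.
After the change, employed and labor force both rise by 11.13; unemployed unchanged → E = 146.29, U = 8.40, labor force = 154.69 million.
New unemployment rate = 8.40 / 154.69 = 5.43%.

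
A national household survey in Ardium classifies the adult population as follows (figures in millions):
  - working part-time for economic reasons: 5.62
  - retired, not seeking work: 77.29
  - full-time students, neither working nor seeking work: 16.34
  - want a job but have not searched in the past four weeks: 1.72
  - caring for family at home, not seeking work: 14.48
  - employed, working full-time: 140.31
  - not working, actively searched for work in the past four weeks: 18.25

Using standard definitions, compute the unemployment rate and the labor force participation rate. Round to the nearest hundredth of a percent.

Employed = 5.62 + 140.31 = 145.93 million (anyone who worked, including part-time for economic reasons, counts as employed).
Unemployed = 18.25 million.
Labor force = 145.93 + 18.25 = 164.18 million.
Not in labor force = 77.29 + 16.34 + 1.72 + 14.48 = 109.83 million (those not working and not actively searching are outside the labor force — including those who want a job but have given up searching).
Civilian working-age population = 164.18 + 109.83 = 274.01 million.
Unemployment rate = 18.25 / 164.18 = 11.12%.
Labor force participation rate = 164.18 / 274.01 = 59.92%.

Unemployment rate ≈ 11.12%; labor force participation rate ≈ 59.92%.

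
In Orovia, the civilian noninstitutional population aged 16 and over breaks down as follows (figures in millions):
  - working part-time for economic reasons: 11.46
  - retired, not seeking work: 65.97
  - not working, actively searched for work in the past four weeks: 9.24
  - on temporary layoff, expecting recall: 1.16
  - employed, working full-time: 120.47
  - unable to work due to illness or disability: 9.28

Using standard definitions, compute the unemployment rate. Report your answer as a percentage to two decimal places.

Unemployment rate ≈ 7.31%.

Employed = 11.46 + 120.47 = 131.93 million (anyone who worked, including part-time for economic reasons, counts as employed).
Unemployed = 9.24 + 1.16 = 10.40 million (jobless and actively searching, or on temporary layoff).
Labor force = 131.93 + 10.40 = 142.33 million.
Unemployment rate = 10.40 / 142.33 = 7.31%.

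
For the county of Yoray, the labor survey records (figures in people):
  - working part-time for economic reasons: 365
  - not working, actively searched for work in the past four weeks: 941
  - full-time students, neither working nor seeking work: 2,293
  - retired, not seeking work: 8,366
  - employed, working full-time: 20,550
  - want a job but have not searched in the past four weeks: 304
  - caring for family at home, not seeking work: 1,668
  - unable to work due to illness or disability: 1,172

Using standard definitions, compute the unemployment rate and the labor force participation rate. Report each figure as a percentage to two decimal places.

Unemployment rate ≈ 4.31%; labor force participation rate ≈ 61.29%.

Employed = 365 + 20,550 = 20,915 (anyone who worked, including part-time for economic reasons, counts as employed).
Unemployed = 941.
Labor force = 20,915 + 941 = 21,856.
Not in labor force = 2,293 + 8,366 + 304 + 1,668 + 1,172 = 13,803 (those not working and not actively searching are outside the labor force — including those who want a job but have given up searching).
Civilian working-age population = 21,856 + 13,803 = 35,659.
Unemployment rate = 941 / 21,856 = 4.31%.
Labor force participation rate = 21,856 / 35,659 = 61.29%.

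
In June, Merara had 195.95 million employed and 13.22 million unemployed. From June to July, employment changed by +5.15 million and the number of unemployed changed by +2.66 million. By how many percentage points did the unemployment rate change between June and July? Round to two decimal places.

The unemployment rate changed by +1.00 percentage points.

June: labor force = 195.95 + 13.22 = 209.17; u = 13.22/209.17 = 6.32%.
July: labor force = 201.10 + 15.88 = 216.98; u = 15.88/216.98 = 7.32%.
Change = 7.32% − 6.32% = +1.00 pp.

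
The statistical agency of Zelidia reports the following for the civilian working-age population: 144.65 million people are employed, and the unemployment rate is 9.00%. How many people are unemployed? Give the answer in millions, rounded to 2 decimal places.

About 14.31 million are unemployed.

Let U be the number unemployed. The labor force is E + U, and U/(E+U) = 0.0900.
So U = 0.0900 × 144.65 / (1 − 0.0900) = 13.0185 / 0.9100 ≈ 14.31 million.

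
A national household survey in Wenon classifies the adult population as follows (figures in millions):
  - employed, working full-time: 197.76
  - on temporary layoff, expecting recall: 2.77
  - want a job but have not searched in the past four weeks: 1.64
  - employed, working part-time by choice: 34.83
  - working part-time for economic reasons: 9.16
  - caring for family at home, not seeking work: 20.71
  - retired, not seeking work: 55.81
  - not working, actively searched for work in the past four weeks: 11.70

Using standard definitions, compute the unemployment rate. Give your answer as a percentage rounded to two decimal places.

Employed = 197.76 + 34.83 + 9.16 = 241.75 million (anyone who worked, including part-time for economic reasons, counts as employed).
Unemployed = 2.77 + 11.70 = 14.47 million (jobless and actively searching, or on temporary layoff).
Labor force = 241.75 + 14.47 = 256.22 million.
Unemployment rate = 14.47 / 256.22 = 5.65%.

Unemployment rate ≈ 5.65%.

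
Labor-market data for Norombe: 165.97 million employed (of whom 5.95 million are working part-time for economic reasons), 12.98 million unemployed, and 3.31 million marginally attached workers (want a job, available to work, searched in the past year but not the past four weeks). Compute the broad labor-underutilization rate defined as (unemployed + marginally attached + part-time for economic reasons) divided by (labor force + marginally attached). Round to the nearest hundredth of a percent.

Broad underutilization rate ≈ 12.20%.

Labor force = 165.97 + 12.98 = 178.95 million.
Numerator = 12.98 + 3.31 + 5.95 = 22.24 million.
Denominator = 178.95 + 3.31 = 182.26 million.
Broad rate = 22.24 / 182.26 = 12.20%.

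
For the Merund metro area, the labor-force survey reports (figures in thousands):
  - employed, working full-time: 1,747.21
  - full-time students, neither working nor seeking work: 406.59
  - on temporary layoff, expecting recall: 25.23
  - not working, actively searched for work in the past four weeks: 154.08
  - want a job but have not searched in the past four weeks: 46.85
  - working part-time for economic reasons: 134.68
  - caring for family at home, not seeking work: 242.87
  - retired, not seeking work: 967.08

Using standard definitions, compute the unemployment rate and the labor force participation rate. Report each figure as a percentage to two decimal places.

Employed = 1,747.21 + 134.68 = 1,881.89 thousand (anyone who worked, including part-time for economic reasons, counts as employed).
Unemployed = 25.23 + 154.08 = 179.31 thousand (jobless and actively searching, or on temporary layoff).
Labor force = 1,881.89 + 179.31 = 2,061.20 thousand.
Not in labor force = 406.59 + 46.85 + 242.87 + 967.08 = 1,663.39 thousand (those not working and not actively searching are outside the labor force — including those who want a job but have given up searching).
Civilian working-age population = 2,061.20 + 1,663.39 = 3,724.59 thousand.
Unemployment rate = 179.31 / 2,061.20 = 8.70%.
Labor force participation rate = 2,061.20 / 3,724.59 = 55.34%.

Unemployment rate ≈ 8.70%; labor force participation rate ≈ 55.34%.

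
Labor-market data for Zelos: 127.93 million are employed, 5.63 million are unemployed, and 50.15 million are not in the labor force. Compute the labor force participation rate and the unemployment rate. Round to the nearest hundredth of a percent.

Labor force participation rate ≈ 72.70%; unemployment rate ≈ 4.22%.

Labor force = employed + unemployed = 127.93 + 5.63 = 133.56 million.
Working-age population = 133.56 + 50.15 = 183.71 million.
Unemployment rate = 5.63 / 133.56 = 4.22%.
Labor force participation rate = 133.56 / 183.71 = 72.70%.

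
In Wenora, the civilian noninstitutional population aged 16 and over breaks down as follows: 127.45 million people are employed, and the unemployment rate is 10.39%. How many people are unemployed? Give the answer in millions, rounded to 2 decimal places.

About 14.78 million are unemployed.

Let U be the number unemployed. The labor force is E + U, and U/(E+U) = 0.1039.
So U = 0.1039 × 127.45 / (1 − 0.1039) = 13.2421 / 0.8961 ≈ 14.78 million.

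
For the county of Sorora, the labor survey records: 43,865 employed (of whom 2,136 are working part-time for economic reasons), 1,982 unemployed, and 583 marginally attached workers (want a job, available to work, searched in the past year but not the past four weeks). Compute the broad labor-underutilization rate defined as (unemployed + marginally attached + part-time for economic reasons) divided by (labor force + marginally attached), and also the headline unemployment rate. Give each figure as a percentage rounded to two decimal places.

Labor force = 43,865 + 1,982 = 45,847.
Numerator = 1,982 + 583 + 2,136 = 4,701.
Denominator = 45,847 + 583 = 46,430.
Broad rate = 4,701 / 46,430 = 10.12%.
Headline unemployment rate = 1,982 / 45,847 = 4.32%.

Broad underutilization rate ≈ 10.12%; headline unemployment rate ≈ 4.32%.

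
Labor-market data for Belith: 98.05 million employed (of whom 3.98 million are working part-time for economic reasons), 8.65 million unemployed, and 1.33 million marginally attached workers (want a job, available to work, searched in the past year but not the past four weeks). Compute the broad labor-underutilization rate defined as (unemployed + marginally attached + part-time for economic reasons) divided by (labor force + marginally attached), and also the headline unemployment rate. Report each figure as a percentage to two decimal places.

Labor force = 98.05 + 8.65 = 106.70 million.
Numerator = 8.65 + 1.33 + 3.98 = 13.96 million.
Denominator = 106.70 + 1.33 = 108.03 million.
Broad rate = 13.96 / 108.03 = 12.92%.
Headline unemployment rate = 8.65 / 106.70 = 8.11%.

Broad underutilization rate ≈ 12.92%; headline unemployment rate ≈ 8.11%.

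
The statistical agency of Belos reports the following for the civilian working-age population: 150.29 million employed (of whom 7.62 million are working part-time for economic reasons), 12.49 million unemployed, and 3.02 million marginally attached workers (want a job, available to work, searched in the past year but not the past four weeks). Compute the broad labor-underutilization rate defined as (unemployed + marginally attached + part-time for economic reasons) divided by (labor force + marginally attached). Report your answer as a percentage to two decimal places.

Broad underutilization rate ≈ 13.95%.

Labor force = 150.29 + 12.49 = 162.78 million.
Numerator = 12.49 + 3.02 + 7.62 = 23.13 million.
Denominator = 162.78 + 3.02 = 165.80 million.
Broad rate = 23.13 / 165.80 = 13.95%.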